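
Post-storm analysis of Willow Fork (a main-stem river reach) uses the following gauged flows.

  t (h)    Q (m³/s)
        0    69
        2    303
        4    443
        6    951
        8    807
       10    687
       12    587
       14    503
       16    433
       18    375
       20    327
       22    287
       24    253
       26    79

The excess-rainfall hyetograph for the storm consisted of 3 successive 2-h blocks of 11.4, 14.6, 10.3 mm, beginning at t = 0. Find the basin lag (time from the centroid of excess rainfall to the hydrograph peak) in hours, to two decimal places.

Centroid of excess rainfall: t_c = Σ P_i·t̄_i / ΣP_i = 2.9394 h (block centres at 1, 3, 5 h).
Hydrograph peak occurs at t = 6 h, so basin lag t_L = 6 − 2.9394 = 3.06 h.

t_L ≈ 3.06 h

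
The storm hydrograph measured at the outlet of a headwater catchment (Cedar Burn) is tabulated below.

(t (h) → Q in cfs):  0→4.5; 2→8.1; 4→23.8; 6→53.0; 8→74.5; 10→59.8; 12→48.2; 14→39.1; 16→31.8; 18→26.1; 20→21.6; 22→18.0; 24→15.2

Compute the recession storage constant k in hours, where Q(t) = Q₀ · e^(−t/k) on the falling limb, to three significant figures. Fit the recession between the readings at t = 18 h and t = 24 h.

k ≈ 11.1 h

On the falling limb, Q drops from 26.1 to 15.2 cfs between t = 18 h and t = 24 h (Δt = 6 h).
k = −Δt / ln(Q₂/Q₁) = −6 / ln(15.2/26.1) = 11.1 h.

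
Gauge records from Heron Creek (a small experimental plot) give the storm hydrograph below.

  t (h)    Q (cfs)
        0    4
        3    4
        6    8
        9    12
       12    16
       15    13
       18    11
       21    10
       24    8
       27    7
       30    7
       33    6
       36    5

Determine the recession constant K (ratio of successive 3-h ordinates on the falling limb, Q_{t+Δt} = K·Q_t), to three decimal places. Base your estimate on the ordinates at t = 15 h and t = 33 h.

K ≈ 0.879

Using the recession-limb readings at t = 15 h and t = 33 h: Q falls from 13 to 6 cfs over 6 intervals.
K = (Q₂/Q₁)^(1/6) = (6/13)^(1/6) = 0.879.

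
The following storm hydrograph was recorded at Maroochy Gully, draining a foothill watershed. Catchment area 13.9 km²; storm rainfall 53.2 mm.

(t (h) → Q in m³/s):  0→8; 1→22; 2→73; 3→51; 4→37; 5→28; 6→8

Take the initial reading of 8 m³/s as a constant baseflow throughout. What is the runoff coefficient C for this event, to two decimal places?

C ≈ 0.83

ΣQ_DR = 171.0 m³/s; V = ΣQ_DR·Δt = 6.156 × 10^5 m³.
Runoff depth d = V / A = 44.29 mm.
C = d / P = 44.29 / 53.2 = 0.83.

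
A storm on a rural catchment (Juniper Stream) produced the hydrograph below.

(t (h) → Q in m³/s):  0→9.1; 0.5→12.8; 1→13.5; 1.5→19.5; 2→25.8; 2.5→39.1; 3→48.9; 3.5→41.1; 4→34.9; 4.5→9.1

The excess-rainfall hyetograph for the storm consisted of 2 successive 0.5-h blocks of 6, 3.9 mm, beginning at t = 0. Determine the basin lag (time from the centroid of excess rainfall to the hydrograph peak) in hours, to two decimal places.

t_L ≈ 2.55 h

Centroid of excess rainfall: t_c = Σ P_i·t̄_i / ΣP_i = 0.4470 h (block centres at 0.25, 0.75 h).
Hydrograph peak occurs at t = 3 h, so basin lag t_L = 3 − 0.4470 = 2.55 h.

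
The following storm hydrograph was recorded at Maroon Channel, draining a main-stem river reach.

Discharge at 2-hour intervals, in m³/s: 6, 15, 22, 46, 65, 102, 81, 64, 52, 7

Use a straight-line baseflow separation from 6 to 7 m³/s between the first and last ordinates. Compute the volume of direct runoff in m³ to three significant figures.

Direct-runoff ordinates (Q − Q_b): 0.00, 8.89, 15.78, 39.67, 58.56, 95.44, 74.33, 57.22, 45.11, 0.00 m³/s.
ΣQ_DR = 395.0 m³/s.
With Δt = 2 h = 7200 s, V = ΣQ_DR · Δt = 395.0 × 7200 = 2.84 × 10^6 m³.

V ≈ 2.84 × 10^6 m³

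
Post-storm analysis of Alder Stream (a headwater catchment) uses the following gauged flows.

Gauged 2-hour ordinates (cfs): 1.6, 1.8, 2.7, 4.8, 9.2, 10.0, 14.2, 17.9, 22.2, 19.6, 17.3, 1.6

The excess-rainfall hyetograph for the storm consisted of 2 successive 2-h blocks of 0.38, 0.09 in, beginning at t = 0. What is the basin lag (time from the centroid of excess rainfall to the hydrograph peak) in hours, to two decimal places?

t_L ≈ 14.62 h

Centroid of excess rainfall: t_c = Σ P_i·t̄_i / ΣP_i = 1.3830 h (block centres at 1, 3 h).
Hydrograph peak occurs at t = 16 h, so basin lag t_L = 16 − 1.3830 = 14.62 h.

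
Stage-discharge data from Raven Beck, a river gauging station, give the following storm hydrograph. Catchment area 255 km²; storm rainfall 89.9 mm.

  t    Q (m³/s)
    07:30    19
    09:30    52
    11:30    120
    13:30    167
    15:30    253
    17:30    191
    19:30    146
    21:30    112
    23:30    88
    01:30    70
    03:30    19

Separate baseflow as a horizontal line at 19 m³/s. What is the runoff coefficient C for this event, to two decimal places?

C ≈ 0.32

ΣQ_DR = 1028 m³/s; V = ΣQ_DR·Δt = 7.402 × 10^6 m³.
Runoff depth d = V / A = 29.03 mm.
C = d / P = 29.03 / 89.9 = 0.32.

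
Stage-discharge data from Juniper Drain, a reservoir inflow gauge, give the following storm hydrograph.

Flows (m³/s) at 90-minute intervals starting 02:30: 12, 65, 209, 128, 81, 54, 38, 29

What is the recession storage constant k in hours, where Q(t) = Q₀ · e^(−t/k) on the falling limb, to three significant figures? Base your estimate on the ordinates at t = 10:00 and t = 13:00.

On the falling limb, Q drops from 54 to 29 m³/s between t = 10:00 and t = 13:00 (Δt = 3 h).
k = −Δt / ln(Q₂/Q₁) = −3 / ln(29/54) = 4.83 h.

k ≈ 4.83 h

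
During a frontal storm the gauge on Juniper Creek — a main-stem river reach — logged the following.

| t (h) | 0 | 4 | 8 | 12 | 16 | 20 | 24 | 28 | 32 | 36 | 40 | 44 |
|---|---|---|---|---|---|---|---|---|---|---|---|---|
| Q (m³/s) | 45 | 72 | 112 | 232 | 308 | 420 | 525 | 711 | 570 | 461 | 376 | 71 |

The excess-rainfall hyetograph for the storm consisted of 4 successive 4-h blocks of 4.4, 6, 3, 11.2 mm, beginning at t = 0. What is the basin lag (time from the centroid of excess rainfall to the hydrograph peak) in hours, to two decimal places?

t_L ≈ 18.59 h

Centroid of excess rainfall: t_c = Σ P_i·t̄_i / ΣP_i = 9.4146 h (block centres at 2, 6, 10, 14 h).
Hydrograph peak occurs at t = 28 h, so basin lag t_L = 28 − 9.4146 = 18.59 h.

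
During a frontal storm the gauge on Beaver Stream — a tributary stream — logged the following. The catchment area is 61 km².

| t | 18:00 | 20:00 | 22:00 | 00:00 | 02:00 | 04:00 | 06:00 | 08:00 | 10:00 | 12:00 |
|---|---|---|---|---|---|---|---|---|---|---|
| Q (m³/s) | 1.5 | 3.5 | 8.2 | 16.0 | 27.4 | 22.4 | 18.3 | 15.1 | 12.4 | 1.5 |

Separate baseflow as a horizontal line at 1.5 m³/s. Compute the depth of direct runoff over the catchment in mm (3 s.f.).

d ≈ 13.1 mm

Direct runoff: 0.0, 2.0, 6.7, 14.5, 25.9, 20.9, 16.8, 13.6, 10.9, 0.0 m³/s; ΣQ_DR = 111.3 m³/s.
V = ΣQ_DR · Δt = 111.3 × 7200 s = 8.014 × 10^5 m³.
Over A = 61 km², depth = V / A = 13.1 mm.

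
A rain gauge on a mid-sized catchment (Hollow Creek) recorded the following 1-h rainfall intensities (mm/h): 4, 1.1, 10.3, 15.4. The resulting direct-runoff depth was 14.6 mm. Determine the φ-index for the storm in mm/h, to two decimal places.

Only the 2 blocks with intensity above φ contribute runoff: 10.3, 15.4 mm/h.
Σ(I−φ)·Δt = d  ⇒  (10.3+15.4 − 2φ)·1 = 14.6
φ = (25.70 − 14.6/1) / 2 = 5.55 mm/h.

φ ≈ 5.55 mm/h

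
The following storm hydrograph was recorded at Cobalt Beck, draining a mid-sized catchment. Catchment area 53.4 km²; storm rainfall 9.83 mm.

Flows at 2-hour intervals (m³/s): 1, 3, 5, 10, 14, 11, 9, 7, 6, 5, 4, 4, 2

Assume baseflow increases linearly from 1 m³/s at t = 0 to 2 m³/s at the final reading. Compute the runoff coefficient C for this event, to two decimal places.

C ≈ 0.84

ΣQ_DR = 61.50 m³/s; V = ΣQ_DR·Δt = 4.428 × 10^5 m³.
Runoff depth d = V / A = 8.292 mm.
C = d / P = 8.292 / 9.83 = 0.84.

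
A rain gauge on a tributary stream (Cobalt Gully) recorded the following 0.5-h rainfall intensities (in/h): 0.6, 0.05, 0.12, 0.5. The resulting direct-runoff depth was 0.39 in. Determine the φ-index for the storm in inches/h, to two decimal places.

φ ≈ 0.16 in/h

Only the 2 blocks with intensity above φ contribute runoff: 0.6, 0.5 in/h.
Σ(I−φ)·Δt = d  ⇒  (0.6+0.5 − 2φ)·0.5 = 0.39
φ = (1.100 − 0.39/0.5) / 2 = 0.16 in/h.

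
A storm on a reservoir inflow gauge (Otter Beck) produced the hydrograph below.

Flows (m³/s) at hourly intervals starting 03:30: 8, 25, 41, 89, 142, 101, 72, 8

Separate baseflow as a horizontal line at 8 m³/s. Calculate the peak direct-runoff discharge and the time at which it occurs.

Q_p = 134.0 m³/s at t = 07:30

Subtracting baseflow gives direct-runoff ordinates: 0.0, 17.0, 33.0, 81.0, 134.0, 93.0, 64.0, 0.0 m³/s.
The maximum is 134.0 m³/s, occurring at the reading for t = 07:30.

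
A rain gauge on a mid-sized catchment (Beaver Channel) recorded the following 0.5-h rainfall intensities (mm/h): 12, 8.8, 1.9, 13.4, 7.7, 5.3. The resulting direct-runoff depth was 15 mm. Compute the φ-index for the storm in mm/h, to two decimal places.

Only the 5 blocks with intensity above φ contribute runoff: 12, 8.8, 13.4, 7.7, 5.3 mm/h.
Σ(I−φ)·Δt = d  ⇒  (12+8.8+13.4+7.7+5.3 − 5φ)·0.5 = 15
φ = (47.20 − 15/0.5) / 5 = 3.44 mm/h.

φ ≈ 3.44 mm/h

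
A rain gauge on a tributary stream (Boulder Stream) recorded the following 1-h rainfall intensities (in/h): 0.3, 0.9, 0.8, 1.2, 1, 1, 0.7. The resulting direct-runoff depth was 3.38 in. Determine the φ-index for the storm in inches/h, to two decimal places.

Only the 6 blocks with intensity above φ contribute runoff: 0.9, 0.8, 1.2, 1, 1, 0.7 in/h.
Σ(I−φ)·Δt = d  ⇒  (0.9+0.8+1.2+1+1+0.7 − 6φ)·1 = 3.38
φ = (5.600 − 3.38/1) / 6 = 0.37 in/h.

φ ≈ 0.37 in/h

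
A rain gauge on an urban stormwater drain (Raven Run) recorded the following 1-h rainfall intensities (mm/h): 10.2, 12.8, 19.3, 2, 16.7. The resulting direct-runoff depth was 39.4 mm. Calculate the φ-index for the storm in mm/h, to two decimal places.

Only the 4 blocks with intensity above φ contribute runoff: 10.2, 12.8, 19.3, 16.7 mm/h.
Σ(I−φ)·Δt = d  ⇒  (10.2+12.8+19.3+16.7 − 4φ)·1 = 39.4
φ = (59.00 − 39.4/1) / 4 = 4.90 mm/h.

φ ≈ 4.90 mm/h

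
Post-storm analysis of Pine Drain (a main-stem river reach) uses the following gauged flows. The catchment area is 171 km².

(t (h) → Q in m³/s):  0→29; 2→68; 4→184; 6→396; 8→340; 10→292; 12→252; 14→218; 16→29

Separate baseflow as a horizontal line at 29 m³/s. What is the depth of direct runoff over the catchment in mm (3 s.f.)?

Direct runoff: 0.0, 39.0, 155.0, 367.0, 311.0, 263.0, 223.0, 189.0, 0.0 m³/s; ΣQ_DR = 1547 m³/s.
V = ΣQ_DR · Δt = 1547 × 7200 s = 1.114 × 10^7 m³.
Over A = 171 km², depth = V / A = 65.1 mm.

d ≈ 65.1 mm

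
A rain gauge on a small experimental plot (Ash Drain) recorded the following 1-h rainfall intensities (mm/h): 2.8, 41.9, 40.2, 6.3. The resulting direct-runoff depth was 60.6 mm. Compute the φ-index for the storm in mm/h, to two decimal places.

Only the 2 blocks with intensity above φ contribute runoff: 41.9, 40.2 mm/h.
Σ(I−φ)·Δt = d  ⇒  (41.9+40.2 − 2φ)·1 = 60.6
φ = (82.10 − 60.6/1) / 2 = 10.75 mm/h.

φ ≈ 10.75 mm/h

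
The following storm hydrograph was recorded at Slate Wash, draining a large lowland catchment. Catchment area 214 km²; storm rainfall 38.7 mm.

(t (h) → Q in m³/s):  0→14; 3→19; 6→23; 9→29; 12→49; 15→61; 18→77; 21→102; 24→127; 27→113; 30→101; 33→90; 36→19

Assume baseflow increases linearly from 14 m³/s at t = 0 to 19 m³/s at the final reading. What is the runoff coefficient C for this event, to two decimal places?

ΣQ_DR = 609.5 m³/s; V = ΣQ_DR·Δt = 6.583 × 10^6 m³.
Runoff depth d = V / A = 30.76 mm.
C = d / P = 30.76 / 38.7 = 0.79.

C ≈ 0.79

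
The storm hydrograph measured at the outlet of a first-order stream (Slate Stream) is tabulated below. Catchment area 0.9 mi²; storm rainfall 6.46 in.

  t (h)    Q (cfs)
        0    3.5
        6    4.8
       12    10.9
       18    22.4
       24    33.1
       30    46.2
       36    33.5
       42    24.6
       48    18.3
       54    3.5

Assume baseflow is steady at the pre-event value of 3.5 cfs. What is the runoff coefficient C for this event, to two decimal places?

C ≈ 0.27

ΣQ_DR = 165.8 cfs; V = ΣQ_DR·Δt = 3.581 × 10^6 ft³.
Runoff depth d = V / A = 1.713 in.
C = d / P = 1.713 / 6.46 = 0.27.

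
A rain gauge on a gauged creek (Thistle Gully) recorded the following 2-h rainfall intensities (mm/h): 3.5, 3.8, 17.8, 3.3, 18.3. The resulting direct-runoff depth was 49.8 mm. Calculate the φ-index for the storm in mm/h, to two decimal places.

Only the 2 blocks with intensity above φ contribute runoff: 17.8, 18.3 mm/h.
Σ(I−φ)·Δt = d  ⇒  (17.8+18.3 − 2φ)·2 = 49.8
φ = (36.10 − 49.8/2) / 2 = 5.60 mm/h.

φ ≈ 5.60 mm/h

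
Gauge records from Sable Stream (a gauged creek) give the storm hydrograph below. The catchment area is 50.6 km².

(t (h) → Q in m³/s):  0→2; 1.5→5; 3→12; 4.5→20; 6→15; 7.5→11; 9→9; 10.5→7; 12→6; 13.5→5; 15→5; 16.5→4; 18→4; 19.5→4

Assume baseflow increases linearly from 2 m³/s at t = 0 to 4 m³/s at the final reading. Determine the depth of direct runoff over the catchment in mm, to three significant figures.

Direct runoff: 0.00, 2.85, 9.69, 17.54, 12.38, 8.23, 6.08, 3.92, 2.77, 1.62, 1.46, 0.31, 0.15, 0.00 m³/s; ΣQ_DR = 67.00 m³/s.
V = ΣQ_DR · Δt = 67.00 × 5400 s = 3.618 × 10^5 m³.
Over A = 50.6 km², depth = V / A = 7.15 mm.

d ≈ 7.15 mm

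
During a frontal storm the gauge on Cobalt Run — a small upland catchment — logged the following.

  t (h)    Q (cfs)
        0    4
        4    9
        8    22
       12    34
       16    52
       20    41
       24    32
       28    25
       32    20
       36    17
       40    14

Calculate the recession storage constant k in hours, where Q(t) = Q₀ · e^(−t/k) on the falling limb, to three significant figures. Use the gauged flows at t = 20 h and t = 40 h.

On the falling limb, Q drops from 41 to 14 cfs between t = 20 h and t = 40 h (Δt = 20 h).
k = −Δt / ln(Q₂/Q₁) = −20 / ln(14/41) = 18.6 h.

k ≈ 18.6 h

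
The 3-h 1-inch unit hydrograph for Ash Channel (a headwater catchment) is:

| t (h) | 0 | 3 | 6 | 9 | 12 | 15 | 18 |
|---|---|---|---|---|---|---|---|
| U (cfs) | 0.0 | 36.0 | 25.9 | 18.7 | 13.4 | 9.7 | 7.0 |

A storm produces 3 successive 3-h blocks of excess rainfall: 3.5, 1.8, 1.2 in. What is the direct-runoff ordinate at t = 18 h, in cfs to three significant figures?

By discrete convolution, Q_j = Σ (P_i / 1 in) · U_{j−i}.
At t = 18 h (j=6): Q = (3.5/1)·7.0 + (1.8/1)·9.7 + (1.2/1)·13.4 = 58.0 cfs.

Q ≈ 58.0 cfs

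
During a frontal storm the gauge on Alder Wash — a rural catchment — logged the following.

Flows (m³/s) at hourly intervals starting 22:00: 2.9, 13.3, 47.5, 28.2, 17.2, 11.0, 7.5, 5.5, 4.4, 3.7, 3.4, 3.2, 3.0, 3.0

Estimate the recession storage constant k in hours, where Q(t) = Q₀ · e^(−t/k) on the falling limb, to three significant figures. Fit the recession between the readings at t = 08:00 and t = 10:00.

On the falling limb, Q drops from 3.4 to 3.0 m³/s between t = 08:00 and t = 10:00 (Δt = 2 h).
k = −Δt / ln(Q₂/Q₁) = −2 / ln(3.0/3.4) = 16.0 h.

k ≈ 16.0 h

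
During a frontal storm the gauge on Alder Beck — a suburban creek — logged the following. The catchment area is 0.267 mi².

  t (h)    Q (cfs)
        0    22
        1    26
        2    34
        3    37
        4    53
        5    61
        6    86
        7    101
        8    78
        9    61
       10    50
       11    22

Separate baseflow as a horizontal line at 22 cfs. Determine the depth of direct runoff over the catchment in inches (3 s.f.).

d ≈ 2.13 in

Direct runoff: 0.0, 4.0, 12.0, 15.0, 31.0, 39.0, 64.0, 79.0, 56.0, 39.0, 28.0, 0.0 cfs; ΣQ_DR = 367.0 cfs.
V = ΣQ_DR · Δt = 367.0 × 3600 s = 1.321 × 10^6 ft³.
Over A = 0.267 mi², depth = V / A = 2.13 in.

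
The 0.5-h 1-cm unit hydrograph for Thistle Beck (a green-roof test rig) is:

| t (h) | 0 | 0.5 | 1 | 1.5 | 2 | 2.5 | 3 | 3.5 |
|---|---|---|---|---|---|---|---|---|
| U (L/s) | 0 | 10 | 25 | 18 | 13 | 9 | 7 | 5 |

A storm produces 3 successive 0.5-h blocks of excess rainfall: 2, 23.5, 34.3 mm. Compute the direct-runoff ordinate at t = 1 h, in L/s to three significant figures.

By discrete convolution, Q_j = Σ (P_i / 10 mm) · U_{j−i}.
At t = 1 h (j=2): Q = (2/10)·25 + (23.5/10)·10 + (34.3/10)·0 = 28.5 L/s.

Q ≈ 28.5 L/s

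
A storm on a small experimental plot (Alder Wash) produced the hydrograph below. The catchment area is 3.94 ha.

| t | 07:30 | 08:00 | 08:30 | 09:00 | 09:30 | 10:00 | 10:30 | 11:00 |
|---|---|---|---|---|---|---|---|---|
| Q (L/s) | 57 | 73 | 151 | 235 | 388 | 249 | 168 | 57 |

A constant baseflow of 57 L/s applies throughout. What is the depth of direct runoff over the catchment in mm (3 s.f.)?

Direct runoff: 0.0, 16.0, 94.0, 178.0, 331.0, 192.0, 111.0, 0.0 L/s; ΣQ_DR = 922.0 L/s.
V = ΣQ_DR · Δt = 922.0 × 1800 s = 1.660 × 10^6 L.
Over A = 3.94 ha, depth = V / A = 42.1 mm.

d ≈ 42.1 mm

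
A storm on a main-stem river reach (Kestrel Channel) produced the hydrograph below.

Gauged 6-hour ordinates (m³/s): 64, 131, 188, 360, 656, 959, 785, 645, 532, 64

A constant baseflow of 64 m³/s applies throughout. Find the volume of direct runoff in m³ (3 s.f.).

Direct-runoff ordinates (Q − Q_b): 0.0, 67.0, 124.0, 296.0, 592.0, 895.0, 721.0, 581.0, 468.0, 0.0 m³/s.
ΣQ_DR = 3744 m³/s.
With Δt = 6 h = 21600 s, V = ΣQ_DR · Δt = 3744 × 21600 = 8.09 × 10^7 m³.

V ≈ 8.09 × 10^7 m³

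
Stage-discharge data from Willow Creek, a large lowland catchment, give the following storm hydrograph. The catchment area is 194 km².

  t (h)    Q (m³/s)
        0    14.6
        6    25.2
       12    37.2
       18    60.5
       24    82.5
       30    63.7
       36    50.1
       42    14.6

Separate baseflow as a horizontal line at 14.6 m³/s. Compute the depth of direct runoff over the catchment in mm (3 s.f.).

Direct runoff: 0.0, 10.6, 22.6, 45.9, 67.9, 49.1, 35.5, 0.0 m³/s; ΣQ_DR = 231.6 m³/s.
V = ΣQ_DR · Δt = 231.6 × 21600 s = 5.003 × 10^6 m³.
Over A = 194 km², depth = V / A = 25.8 mm.

d ≈ 25.8 mm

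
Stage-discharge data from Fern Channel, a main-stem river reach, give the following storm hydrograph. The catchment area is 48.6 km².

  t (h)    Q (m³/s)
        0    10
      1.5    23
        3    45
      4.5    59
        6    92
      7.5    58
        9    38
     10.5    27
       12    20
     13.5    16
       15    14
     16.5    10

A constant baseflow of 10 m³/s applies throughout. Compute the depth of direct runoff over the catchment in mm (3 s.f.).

d ≈ 32.4 mm

Direct runoff: 0.0, 13.0, 35.0, 49.0, 82.0, 48.0, 28.0, 17.0, 10.0, 6.0, 4.0, 0.0 m³/s; ΣQ_DR = 292.0 m³/s.
V = ΣQ_DR · Δt = 292.0 × 5400 s = 1.577 × 10^6 m³.
Over A = 48.6 km², depth = V / A = 32.4 mm.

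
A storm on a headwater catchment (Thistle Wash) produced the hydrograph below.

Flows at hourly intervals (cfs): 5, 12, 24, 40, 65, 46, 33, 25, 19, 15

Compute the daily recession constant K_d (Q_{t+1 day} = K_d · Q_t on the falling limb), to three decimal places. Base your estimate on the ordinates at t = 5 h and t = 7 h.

Between t = 5 h and t = 7 h the flow falls from 46 to 25 cfs over 2×1 h = 2 h.
Per-interval ratio K = (25/46)^(1/2) = 0.7372; K_d = K^(24/1) = 0.001.

K_d ≈ 0.001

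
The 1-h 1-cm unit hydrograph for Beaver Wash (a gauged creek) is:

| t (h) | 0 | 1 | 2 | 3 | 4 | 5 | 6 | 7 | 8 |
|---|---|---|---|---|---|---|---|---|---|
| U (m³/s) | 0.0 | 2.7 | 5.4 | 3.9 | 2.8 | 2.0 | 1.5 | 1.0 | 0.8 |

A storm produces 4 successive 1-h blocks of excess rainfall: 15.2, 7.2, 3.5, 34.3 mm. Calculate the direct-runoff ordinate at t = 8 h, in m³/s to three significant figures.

By discrete convolution, Q_j = Σ (P_i / 10 mm) · U_{j−i}.
At t = 8 h (j=8): Q = (15.2/10)·0.8 + (7.2/10)·1.0 + (3.5/10)·1.5 + (34.3/10)·2.0 = 9.32 m³/s.

Q ≈ 9.32 m³/s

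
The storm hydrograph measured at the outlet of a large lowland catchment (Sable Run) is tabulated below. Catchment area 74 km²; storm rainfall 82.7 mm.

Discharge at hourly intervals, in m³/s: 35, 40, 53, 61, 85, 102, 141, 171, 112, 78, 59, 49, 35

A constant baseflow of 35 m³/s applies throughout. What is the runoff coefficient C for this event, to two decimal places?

C ≈ 0.33

ΣQ_DR = 566.0 m³/s; V = ΣQ_DR·Δt = 2.038 × 10^6 m³.
Runoff depth d = V / A = 27.54 mm.
C = d / P = 27.54 / 82.7 = 0.33.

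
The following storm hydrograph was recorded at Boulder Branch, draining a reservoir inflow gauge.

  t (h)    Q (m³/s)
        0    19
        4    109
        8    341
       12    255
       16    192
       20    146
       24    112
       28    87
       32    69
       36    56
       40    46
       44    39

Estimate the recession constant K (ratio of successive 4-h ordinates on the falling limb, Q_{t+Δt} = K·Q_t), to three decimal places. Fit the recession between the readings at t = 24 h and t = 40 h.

Using the recession-limb readings at t = 24 h and t = 40 h: Q falls from 112 to 46 m³/s over 4 intervals.
K = (Q₂/Q₁)^(1/4) = (46/112)^(1/4) = 0.801.

K ≈ 0.801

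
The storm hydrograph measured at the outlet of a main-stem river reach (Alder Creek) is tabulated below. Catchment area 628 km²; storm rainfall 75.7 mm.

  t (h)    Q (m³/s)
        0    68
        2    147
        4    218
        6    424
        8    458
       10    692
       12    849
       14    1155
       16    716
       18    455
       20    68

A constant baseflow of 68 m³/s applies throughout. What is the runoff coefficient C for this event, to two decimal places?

ΣQ_DR = 4502 m³/s; V = ΣQ_DR·Δt = 3.241 × 10^7 m³.
Runoff depth d = V / A = 51.62 mm.
C = d / P = 51.62 / 75.7 = 0.68.

C ≈ 0.68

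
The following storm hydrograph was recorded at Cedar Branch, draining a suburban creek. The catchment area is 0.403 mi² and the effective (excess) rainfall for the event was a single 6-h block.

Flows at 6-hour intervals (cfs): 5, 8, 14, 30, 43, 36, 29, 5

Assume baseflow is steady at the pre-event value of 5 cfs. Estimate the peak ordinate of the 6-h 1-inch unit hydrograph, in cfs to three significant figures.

Direct runoff: 0.0, 3.0, 9.0, 25.0, 38.0, 31.0, 24.0, 0.0 cfs; ΣQ_DR = 130.0 cfs, peak = 38.0 cfs.
Runoff depth d = ΣQ_DR·Δt / A = 130.0 × 21600 / (0.403 mi²) = 2.999 in.
The 1-inch UH is the DRH scaled by (1 in)/d, so U_p = 38.0 × 1/2.999 = 12.7 cfs.

U_p ≈ 12.7 cfs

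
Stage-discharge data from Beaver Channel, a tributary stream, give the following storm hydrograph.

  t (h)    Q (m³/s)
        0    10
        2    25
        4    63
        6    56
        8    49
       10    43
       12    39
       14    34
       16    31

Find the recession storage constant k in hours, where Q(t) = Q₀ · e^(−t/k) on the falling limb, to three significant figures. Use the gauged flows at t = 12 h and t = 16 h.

k ≈ 17.4 h

On the falling limb, Q drops from 39 to 31 m³/s between t = 12 h and t = 16 h (Δt = 4 h).
k = −Δt / ln(Q₂/Q₁) = −4 / ln(31/39) = 17.4 h.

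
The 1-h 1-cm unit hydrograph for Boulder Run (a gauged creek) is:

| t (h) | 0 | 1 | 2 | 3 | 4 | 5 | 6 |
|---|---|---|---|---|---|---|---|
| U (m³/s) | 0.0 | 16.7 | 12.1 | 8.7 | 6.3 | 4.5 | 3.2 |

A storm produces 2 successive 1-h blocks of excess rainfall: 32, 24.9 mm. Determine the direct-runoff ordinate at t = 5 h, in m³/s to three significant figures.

By discrete convolution, Q_j = Σ (P_i / 10 mm) · U_{j−i}.
At t = 5 h (j=5): Q = (32/10)·4.5 + (24.9/10)·6.3 = 30.1 m³/s.

Q ≈ 30.1 m³/s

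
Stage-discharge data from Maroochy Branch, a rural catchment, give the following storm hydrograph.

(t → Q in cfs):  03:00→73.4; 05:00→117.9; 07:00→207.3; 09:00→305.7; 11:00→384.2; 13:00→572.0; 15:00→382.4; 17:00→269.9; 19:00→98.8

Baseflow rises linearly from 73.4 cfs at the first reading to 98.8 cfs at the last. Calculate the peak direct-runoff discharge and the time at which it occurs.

Q_p = 482.73 cfs at t = 13:00

Subtracting baseflow gives direct-runoff ordinates: 0.00, 41.33, 127.55, 222.78, 298.10, 482.73, 289.95, 174.28, 0.00 cfs.
The maximum is 482.73 cfs, occurring at the reading for t = 13:00.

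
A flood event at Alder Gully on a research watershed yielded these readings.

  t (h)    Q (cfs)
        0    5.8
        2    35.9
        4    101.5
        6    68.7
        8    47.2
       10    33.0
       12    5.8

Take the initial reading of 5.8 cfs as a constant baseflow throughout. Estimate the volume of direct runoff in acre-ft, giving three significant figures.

V ≈ 42.5 acre-ft

Direct-runoff ordinates (Q − Q_b): 0.0, 30.1, 95.7, 62.9, 41.4, 27.2, 0.0 cfs.
ΣQ_DR = 257.3 cfs.
With Δt = 2 h = 7200 s, V = ΣQ_DR · Δt = 257.3 × 7200 = 1.85 × 10^6 ft³ = 42.5 acre-ft.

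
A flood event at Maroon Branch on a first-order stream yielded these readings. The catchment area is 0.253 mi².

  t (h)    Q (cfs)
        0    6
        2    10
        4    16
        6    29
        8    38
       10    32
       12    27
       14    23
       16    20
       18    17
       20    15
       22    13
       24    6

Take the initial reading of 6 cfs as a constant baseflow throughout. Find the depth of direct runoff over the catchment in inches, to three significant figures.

Direct runoff: 0.0, 4.0, 10.0, 23.0, 32.0, 26.0, 21.0, 17.0, 14.0, 11.0, 9.0, 7.0, 0.0 cfs; ΣQ_DR = 174.0 cfs.
V = ΣQ_DR · Δt = 174.0 × 7200 s = 1.253 × 10^6 ft³.
Over A = 0.253 mi², depth = V / A = 2.13 in.

d ≈ 2.13 in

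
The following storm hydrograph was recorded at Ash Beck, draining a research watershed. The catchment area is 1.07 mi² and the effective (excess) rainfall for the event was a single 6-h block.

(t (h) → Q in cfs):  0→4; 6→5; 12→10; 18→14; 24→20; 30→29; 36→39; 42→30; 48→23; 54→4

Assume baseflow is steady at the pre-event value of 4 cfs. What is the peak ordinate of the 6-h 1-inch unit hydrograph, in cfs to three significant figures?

U_p ≈ 29.2 cfs

Direct runoff: 0.0, 1.0, 6.0, 10.0, 16.0, 25.0, 35.0, 26.0, 19.0, 0.0 cfs; ΣQ_DR = 138.0 cfs, peak = 35.0 cfs.
Runoff depth d = ΣQ_DR·Δt / A = 138.0 × 21600 / (1.07 mi²) = 1.199 in.
The 1-inch UH is the DRH scaled by (1 in)/d, so U_p = 35.0 × 1/1.199 = 29.2 cfs.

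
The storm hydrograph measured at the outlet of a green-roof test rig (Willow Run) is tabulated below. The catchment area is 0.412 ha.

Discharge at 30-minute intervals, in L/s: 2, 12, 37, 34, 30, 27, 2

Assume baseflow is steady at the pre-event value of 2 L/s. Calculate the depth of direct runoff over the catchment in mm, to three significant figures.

d ≈ 56.8 mm

Direct runoff: 0.0, 10.0, 35.0, 32.0, 28.0, 25.0, 0.0 L/s; ΣQ_DR = 130.0 L/s.
V = ΣQ_DR · Δt = 130.0 × 1800 s = 2.340 × 10^5 L.
Over A = 0.412 ha, depth = V / A = 56.8 mm.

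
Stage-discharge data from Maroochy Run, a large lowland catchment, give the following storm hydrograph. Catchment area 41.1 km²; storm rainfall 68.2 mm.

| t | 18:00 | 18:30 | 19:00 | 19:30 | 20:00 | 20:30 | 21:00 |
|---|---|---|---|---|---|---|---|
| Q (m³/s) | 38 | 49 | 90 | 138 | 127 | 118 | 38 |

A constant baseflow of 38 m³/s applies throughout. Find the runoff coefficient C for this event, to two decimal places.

ΣQ_DR = 332.0 m³/s; V = ΣQ_DR·Δt = 5.976 × 10^5 m³.
Runoff depth d = V / A = 14.54 mm.
C = d / P = 14.54 / 68.2 = 0.21.

C ≈ 0.21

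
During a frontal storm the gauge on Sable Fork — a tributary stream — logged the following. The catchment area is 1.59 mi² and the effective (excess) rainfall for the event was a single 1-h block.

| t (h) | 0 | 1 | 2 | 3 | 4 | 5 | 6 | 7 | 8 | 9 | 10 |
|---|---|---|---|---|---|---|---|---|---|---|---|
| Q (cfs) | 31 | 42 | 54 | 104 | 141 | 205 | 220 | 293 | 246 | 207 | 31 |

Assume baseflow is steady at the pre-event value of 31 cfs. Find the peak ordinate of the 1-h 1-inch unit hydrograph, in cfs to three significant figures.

U_p ≈ 218 cfs

Direct runoff: 0.0, 11.0, 23.0, 73.0, 110.0, 174.0, 189.0, 262.0, 215.0, 176.0, 0.0 cfs; ΣQ_DR = 1233 cfs, peak = 262.0 cfs.
Runoff depth d = ΣQ_DR·Δt / A = 1233 × 3600 / (1.59 mi²) = 1.202 in.
The 1-inch UH is the DRH scaled by (1 in)/d, so U_p = 262.0 × 1/1.202 = 218 cfs.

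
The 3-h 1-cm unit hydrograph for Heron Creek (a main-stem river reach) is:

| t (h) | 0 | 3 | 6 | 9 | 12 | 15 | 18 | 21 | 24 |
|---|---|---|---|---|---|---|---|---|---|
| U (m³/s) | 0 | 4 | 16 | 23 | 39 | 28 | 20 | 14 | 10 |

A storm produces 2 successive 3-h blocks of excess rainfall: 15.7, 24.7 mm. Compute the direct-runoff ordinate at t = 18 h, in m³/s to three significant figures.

By discrete convolution, Q_j = Σ (P_i / 10 mm) · U_{j−i}.
At t = 18 h (j=6): Q = (15.7/10)·20 + (24.7/10)·28 = 101 m³/s.

Q ≈ 101 m³/s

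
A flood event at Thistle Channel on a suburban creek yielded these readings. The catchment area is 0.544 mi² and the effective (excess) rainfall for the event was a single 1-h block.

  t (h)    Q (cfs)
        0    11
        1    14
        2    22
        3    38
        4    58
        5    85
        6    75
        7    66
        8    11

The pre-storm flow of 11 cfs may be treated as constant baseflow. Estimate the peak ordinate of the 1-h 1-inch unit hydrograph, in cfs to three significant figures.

Direct runoff: 0.0, 3.0, 11.0, 27.0, 47.0, 74.0, 64.0, 55.0, 0.0 cfs; ΣQ_DR = 281.0 cfs, peak = 74.0 cfs.
Runoff depth d = ΣQ_DR·Δt / A = 281.0 × 3600 / (0.544 mi²) = 0.8004 in.
The 1-inch UH is the DRH scaled by (1 in)/d, so U_p = 74.0 × 1/0.8004 = 92.5 cfs.

U_p ≈ 92.5 cfs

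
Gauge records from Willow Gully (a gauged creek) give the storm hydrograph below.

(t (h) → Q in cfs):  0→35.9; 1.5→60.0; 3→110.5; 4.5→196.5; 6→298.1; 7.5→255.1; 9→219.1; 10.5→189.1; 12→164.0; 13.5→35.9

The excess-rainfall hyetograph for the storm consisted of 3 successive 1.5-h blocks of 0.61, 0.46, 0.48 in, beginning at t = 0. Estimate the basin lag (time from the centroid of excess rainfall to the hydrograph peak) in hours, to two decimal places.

Centroid of excess rainfall: t_c = Σ P_i·t̄_i / ΣP_i = 2.1242 h (block centres at 0.75, 2.25, 3.75 h).
Hydrograph peak occurs at t = 6 h, so basin lag t_L = 6 − 2.1242 = 3.88 h.

t_L ≈ 3.88 h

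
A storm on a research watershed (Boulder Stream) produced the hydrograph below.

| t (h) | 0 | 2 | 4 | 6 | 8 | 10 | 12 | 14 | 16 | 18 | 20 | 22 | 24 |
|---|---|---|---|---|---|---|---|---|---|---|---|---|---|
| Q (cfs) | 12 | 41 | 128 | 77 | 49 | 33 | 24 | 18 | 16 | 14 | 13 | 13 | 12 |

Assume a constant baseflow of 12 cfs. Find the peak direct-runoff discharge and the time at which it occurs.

Subtracting baseflow gives direct-runoff ordinates: 0.0, 29.0, 116.0, 65.0, 37.0, 21.0, 12.0, 6.0, 4.0, 2.0, 1.0, 1.0, 0.0 cfs.
The maximum is 116.0 cfs, occurring at the reading for t = 4 h.

Q_p = 116.0 cfs at t = 4 h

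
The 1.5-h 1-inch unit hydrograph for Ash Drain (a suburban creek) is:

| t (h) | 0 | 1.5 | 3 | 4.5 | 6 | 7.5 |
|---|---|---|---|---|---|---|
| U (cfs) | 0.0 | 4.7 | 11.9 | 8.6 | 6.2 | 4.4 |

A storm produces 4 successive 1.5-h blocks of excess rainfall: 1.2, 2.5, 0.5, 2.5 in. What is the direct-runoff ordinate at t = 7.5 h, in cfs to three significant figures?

Q ≈ 54.8 cfs

By discrete convolution, Q_j = Σ (P_i / 1 in) · U_{j−i}.
At t = 7.5 h (j=5): Q = (1.2/1)·4.4 + (2.5/1)·6.2 + (0.5/1)·8.6 + (2.5/1)·11.9 = 54.8 cfs.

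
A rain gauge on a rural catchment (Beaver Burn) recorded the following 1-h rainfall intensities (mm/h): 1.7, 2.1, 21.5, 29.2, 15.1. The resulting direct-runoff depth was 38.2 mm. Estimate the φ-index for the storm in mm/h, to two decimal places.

Only the 3 blocks with intensity above φ contribute runoff: 21.5, 29.2, 15.1 mm/h.
Σ(I−φ)·Δt = d  ⇒  (21.5+29.2+15.1 − 3φ)·1 = 38.2
φ = (65.80 − 38.2/1) / 3 = 9.20 mm/h.

φ ≈ 9.20 mm/h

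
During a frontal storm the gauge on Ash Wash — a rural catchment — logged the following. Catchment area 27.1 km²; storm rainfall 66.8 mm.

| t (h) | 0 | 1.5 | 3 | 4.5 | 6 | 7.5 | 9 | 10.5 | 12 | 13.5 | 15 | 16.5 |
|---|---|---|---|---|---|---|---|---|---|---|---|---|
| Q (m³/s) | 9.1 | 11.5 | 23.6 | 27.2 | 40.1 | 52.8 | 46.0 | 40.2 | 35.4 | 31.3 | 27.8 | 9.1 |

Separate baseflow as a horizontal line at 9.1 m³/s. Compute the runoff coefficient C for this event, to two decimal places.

C ≈ 0.73

ΣQ_DR = 244.9 m³/s; V = ΣQ_DR·Δt = 1.322 × 10^6 m³.
Runoff depth d = V / A = 48.80 mm.
C = d / P = 48.80 / 66.8 = 0.73.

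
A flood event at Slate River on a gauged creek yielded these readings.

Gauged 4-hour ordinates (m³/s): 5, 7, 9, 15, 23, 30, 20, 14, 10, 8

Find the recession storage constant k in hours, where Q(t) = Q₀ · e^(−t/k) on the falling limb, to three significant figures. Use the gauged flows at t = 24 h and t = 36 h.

k ≈ 13.1 h

On the falling limb, Q drops from 20 to 8 m³/s between t = 24 h and t = 36 h (Δt = 12 h).
k = −Δt / ln(Q₂/Q₁) = −12 / ln(8/20) = 13.1 h.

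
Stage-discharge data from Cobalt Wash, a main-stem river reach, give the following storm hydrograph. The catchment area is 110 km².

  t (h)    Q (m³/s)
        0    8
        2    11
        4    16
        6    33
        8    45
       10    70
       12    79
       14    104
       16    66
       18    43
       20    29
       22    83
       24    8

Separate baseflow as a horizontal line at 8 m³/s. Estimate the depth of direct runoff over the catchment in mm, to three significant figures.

Direct runoff: 0.0, 3.0, 8.0, 25.0, 37.0, 62.0, 71.0, 96.0, 58.0, 35.0, 21.0, 75.0, 0.0 m³/s; ΣQ_DR = 491.0 m³/s.
V = ΣQ_DR · Δt = 491.0 × 7200 s = 3.535 × 10^6 m³.
Over A = 110 km², depth = V / A = 32.1 mm.

d ≈ 32.1 mm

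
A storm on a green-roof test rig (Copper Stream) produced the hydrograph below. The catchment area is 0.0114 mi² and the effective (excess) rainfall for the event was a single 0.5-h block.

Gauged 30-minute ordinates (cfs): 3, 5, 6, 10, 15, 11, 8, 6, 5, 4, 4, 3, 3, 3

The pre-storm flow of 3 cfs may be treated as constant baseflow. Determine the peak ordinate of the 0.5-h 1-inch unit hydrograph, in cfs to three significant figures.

Direct runoff: 0.0, 2.0, 3.0, 7.0, 12.0, 8.0, 5.0, 3.0, 2.0, 1.0, 1.0, 0.0, 0.0, 0.0 cfs; ΣQ_DR = 44.00 cfs, peak = 12.0 cfs.
Runoff depth d = ΣQ_DR·Δt / A = 44.00 × 1800 / (0.0114 mi²) = 2.990 in.
The 1-inch UH is the DRH scaled by (1 in)/d, so U_p = 12.0 × 1/2.990 = 4.01 cfs.

U_p ≈ 4.01 cfs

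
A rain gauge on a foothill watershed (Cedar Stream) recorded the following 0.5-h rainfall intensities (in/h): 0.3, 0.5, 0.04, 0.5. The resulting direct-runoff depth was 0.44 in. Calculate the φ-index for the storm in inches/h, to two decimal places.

φ ≈ 0.14 in/h

Only the 3 blocks with intensity above φ contribute runoff: 0.3, 0.5, 0.5 in/h.
Σ(I−φ)·Δt = d  ⇒  (0.3+0.5+0.5 − 3φ)·0.5 = 0.44
φ = (1.300 − 0.44/0.5) / 3 = 0.14 in/h.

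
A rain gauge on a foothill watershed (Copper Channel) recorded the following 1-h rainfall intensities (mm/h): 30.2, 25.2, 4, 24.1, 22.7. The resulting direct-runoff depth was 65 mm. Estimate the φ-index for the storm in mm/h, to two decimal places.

Only the 4 blocks with intensity above φ contribute runoff: 30.2, 25.2, 24.1, 22.7 mm/h.
Σ(I−φ)·Δt = d  ⇒  (30.2+25.2+24.1+22.7 − 4φ)·1 = 65
φ = (102.2 − 65/1) / 4 = 9.30 mm/h.

φ ≈ 9.30 mm/h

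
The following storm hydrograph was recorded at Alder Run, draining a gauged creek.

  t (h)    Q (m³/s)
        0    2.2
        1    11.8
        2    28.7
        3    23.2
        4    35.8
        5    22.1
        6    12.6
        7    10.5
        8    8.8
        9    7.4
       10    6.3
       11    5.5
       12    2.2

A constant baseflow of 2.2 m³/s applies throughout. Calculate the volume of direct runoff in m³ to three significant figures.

Direct-runoff ordinates (Q − Q_b): 0.0, 9.6, 26.5, 21.0, 33.6, 19.9, 10.4, 8.3, 6.6, 5.2, 4.1, 3.3, 0.0 m³/s.
ΣQ_DR = 148.5 m³/s.
With Δt = 1 h = 3600 s, V = ΣQ_DR · Δt = 148.5 × 3600 = 5.35 × 10^5 m³.

V ≈ 5.35 × 10^5 m³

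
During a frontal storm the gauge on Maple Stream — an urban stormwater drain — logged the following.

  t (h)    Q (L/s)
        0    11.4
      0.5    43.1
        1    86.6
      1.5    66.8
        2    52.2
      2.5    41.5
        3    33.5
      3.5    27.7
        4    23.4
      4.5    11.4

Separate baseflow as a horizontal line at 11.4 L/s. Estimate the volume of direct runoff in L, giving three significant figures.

Direct-runoff ordinates (Q − Q_b): 0.0, 31.7, 75.2, 55.4, 40.8, 30.1, 22.1, 16.3, 12.0, 0.0 L/s.
ΣQ_DR = 283.6 L/s.
With Δt = 0.5 h = 1800 s, V = ΣQ_DR · Δt = 283.6 × 1800 = 5.10 × 10^5 L.

V ≈ 5.10 × 10^5 L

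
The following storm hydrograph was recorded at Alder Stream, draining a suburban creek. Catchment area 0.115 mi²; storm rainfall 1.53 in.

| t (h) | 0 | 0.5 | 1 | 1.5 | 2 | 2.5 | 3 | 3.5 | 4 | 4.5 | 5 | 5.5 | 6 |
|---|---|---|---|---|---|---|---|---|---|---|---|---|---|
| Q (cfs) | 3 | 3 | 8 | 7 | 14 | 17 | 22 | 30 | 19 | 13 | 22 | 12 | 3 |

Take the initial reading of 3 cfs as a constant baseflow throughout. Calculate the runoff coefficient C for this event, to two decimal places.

ΣQ_DR = 134.0 cfs; V = ΣQ_DR·Δt = 2.412 × 10^5 ft³.
Runoff depth d = V / A = 0.9028 in.
C = d / P = 0.9028 / 1.53 = 0.59.

C ≈ 0.59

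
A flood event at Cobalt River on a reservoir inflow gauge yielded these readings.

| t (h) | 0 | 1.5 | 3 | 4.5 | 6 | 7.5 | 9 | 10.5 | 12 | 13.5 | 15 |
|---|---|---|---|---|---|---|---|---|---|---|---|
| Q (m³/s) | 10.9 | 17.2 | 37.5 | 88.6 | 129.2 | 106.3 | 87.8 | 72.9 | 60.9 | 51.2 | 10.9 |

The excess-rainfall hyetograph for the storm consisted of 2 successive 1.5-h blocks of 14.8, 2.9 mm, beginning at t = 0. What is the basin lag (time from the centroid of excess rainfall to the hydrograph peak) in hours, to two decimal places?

t_L ≈ 5.00 h

Centroid of excess rainfall: t_c = Σ P_i·t̄_i / ΣP_i = 0.9958 h (block centres at 0.75, 2.25 h).
Hydrograph peak occurs at t = 6 h, so basin lag t_L = 6 − 0.9958 = 5.00 h.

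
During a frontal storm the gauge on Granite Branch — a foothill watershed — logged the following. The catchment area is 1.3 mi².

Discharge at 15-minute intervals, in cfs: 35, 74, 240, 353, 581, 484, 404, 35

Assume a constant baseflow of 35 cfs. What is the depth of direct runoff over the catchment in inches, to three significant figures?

Direct runoff: 0.0, 39.0, 205.0, 318.0, 546.0, 449.0, 369.0, 0.0 cfs; ΣQ_DR = 1926 cfs.
V = ΣQ_DR · Δt = 1926 × 900 s = 1.733 × 10^6 ft³.
Over A = 1.3 mi², depth = V / A = 0.574 in.

d ≈ 0.574 in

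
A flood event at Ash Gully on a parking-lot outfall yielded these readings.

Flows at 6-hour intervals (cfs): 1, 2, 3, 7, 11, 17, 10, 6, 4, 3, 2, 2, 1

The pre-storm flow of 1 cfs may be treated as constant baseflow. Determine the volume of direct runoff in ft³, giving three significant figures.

V ≈ 1.21 × 10^6 ft³

Direct-runoff ordinates (Q − Q_b): 0.0, 1.0, 2.0, 6.0, 10.0, 16.0, 9.0, 5.0, 3.0, 2.0, 1.0, 1.0, 0.0 cfs.
ΣQ_DR = 56.00 cfs.
With Δt = 6 h = 21600 s, V = ΣQ_DR · Δt = 56.00 × 21600 = 1.21 × 10^6 ft³.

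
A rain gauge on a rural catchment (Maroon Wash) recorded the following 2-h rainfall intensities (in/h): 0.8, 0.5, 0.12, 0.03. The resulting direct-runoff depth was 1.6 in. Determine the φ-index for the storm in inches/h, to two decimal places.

φ ≈ 0.25 in/h

Only the 2 blocks with intensity above φ contribute runoff: 0.8, 0.5 in/h.
Σ(I−φ)·Δt = d  ⇒  (0.8+0.5 − 2φ)·2 = 1.6
φ = (1.300 − 1.6/2) / 2 = 0.25 in/h.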